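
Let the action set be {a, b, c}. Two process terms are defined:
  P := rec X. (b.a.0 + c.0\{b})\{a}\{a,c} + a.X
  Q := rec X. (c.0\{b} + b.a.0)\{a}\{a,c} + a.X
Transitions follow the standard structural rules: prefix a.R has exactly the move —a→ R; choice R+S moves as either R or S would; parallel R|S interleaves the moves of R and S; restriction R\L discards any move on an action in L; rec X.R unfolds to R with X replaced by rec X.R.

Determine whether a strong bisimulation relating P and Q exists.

P's transition system — 2 states:
  p0 = rec X. (b.a.0 + c.0\{b})\{a}\{a,c} + a.X ⊢ ··a··> p0, ··b··> p1
  p1 = (a.0)\{a}\{a,c} ⊢ stopped
Q's transition system — 2 states:
  q0 = rec X. (c.0\{b} + b.a.0)\{a}\{a,c} + a.X ⊢ ··a··> q0, ··b··> q1
  q1 = (a.0)\{a}\{a,c} ⊢ stopped
Bisimilarity quotient blocks:
  B0 = {p0, q0}
  B1 = {p1, q1}
p0 ∈ B0, q0 ∈ B0 → same block

bisimilar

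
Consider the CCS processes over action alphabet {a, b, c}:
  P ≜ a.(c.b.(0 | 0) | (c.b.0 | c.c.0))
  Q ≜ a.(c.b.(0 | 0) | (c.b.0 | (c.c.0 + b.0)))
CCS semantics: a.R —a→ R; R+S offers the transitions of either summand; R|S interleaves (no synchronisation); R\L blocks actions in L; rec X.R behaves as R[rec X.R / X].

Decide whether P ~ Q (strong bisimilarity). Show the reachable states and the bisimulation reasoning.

P ≁ Q

P's transition system — 28 states:
  u0 = a.(c.b.(0 | 0) | (c.b.0 | c.c.0)) has moves -a-> u1
  u1 = c.b.(0 | 0) | (c.b.0 | c.c.0) has moves -c-> u2, -c-> u3, -c-> u4
  u2 = b.(0 | 0) | (c.b.0 | c.c.0) has moves -b-> u5, -c-> u6, -c-> u7
  u3 = c.b.(0 | 0) | (b.0 | c.c.0) has moves -b-> u8, -c-> u6, -c-> u9
  u4 = c.b.(0 | 0) | (c.b.0 | c.0) has moves -c-> u10, -c-> u7, -c-> u9
  u5 = 0 | 0 | (c.b.0 | c.c.0) has moves -c-> u11, -c-> u12
  u6 = b.(0 | 0) | (b.0 | c.c.0) has moves -b-> u11, -b-> u13, -c-> u14
  u7 = b.(0 | 0) | (c.b.0 | c.0) has moves -b-> u12, -c-> u14, -c-> u15
  u8 = c.b.(0 | 0) | (0 | c.c.0) has moves -c-> u13, -c-> u16
  u9 = c.b.(0 | 0) | (b.0 | c.0) has moves -b-> u16, -c-> u14, -c-> u17
  u10 = c.b.(0 | 0) | (c.b.0 | 0) has moves -c-> u15, -c-> u17
  u11 = 0 | 0 | (b.0 | c.c.0) has moves -b-> u18, -c-> u19
  u12 = 0 | 0 | (c.b.0 | c.0) has moves -c-> u19, -c-> u20
  u13 = b.(0 | 0) | (0 | c.c.0) has moves -b-> u18, -c-> u21
  u14 = b.(0 | 0) | (b.0 | c.0) has moves -b-> u19, -b-> u21, -c-> u22
  u15 = b.(0 | 0) | (c.b.0 | 0) has moves -b-> u20, -c-> u22
  u16 = c.b.(0 | 0) | (0 | c.0) has moves -c-> u21, -c-> u23
  u17 = c.b.(0 | 0) | (b.0 | 0) has moves -b-> u23, -c-> u22
  u18 = 0 | 0 | (0 | c.c.0) has moves -c-> u24
  u19 = 0 | 0 | (b.0 | c.0) has moves -b-> u24, -c-> u25
  u20 = 0 | 0 | (c.b.0 | 0) has moves -c-> u25
  u21 = b.(0 | 0) | (0 | c.0) has moves -b-> u24, -c-> u26
  u22 = b.(0 | 0) | (b.0 | 0) has moves -b-> u25, -b-> u26
  u23 = c.b.(0 | 0) | (0 | 0) has moves -c-> u26
  u24 = 0 | 0 | (0 | c.0) has moves -c-> u27
  u25 = 0 | 0 | (b.0 | 0) has moves -b-> u27
  u26 = b.(0 | 0) | (0 | 0) has moves -b-> u27
  u27 = 0 | 0 | (0 | 0) has moves ∅
Q's transition system — 28 states:
  v0 = a.(c.b.(0 | 0) | (c.b.0 | (c.c.0 + b.0))) has moves -a-> v1
  v1 = c.b.(0 | 0) | (c.b.0 | (c.c.0 + b.0)) has moves -b-> v2, -c-> v3, -c-> v4, -c-> v5
  v2 = c.b.(0 | 0) | (c.b.0 | 0) has moves -c-> v6, -c-> v7
  v3 = b.(0 | 0) | (c.b.0 | (c.c.0 + b.0)) has moves -b-> v6, -b-> v8, -c-> v10, -c-> v9
  v4 = c.b.(0 | 0) | (b.0 | (c.c.0 + b.0)) has moves -b-> v11, -b-> v7, -c-> v12, -c-> v9
  v5 = c.b.(0 | 0) | (c.b.0 | c.0) has moves -c-> v10, -c-> v12, -c-> v2
  v6 = b.(0 | 0) | (c.b.0 | 0) has moves -b-> v13, -c-> v14
  v7 = c.b.(0 | 0) | (b.0 | 0) has moves -b-> v15, -c-> v14
  v8 = 0 | 0 | (c.b.0 | (c.c.0 + b.0)) has moves -b-> v13, -c-> v16, -c-> v17
  v9 = b.(0 | 0) | (b.0 | (c.c.0 + b.0)) has moves -b-> v14, -b-> v16, -b-> v18, -c-> v19
  v10 = b.(0 | 0) | (c.b.0 | c.0) has moves -b-> v17, -c-> v19, -c-> v6
  v11 = c.b.(0 | 0) | (0 | (c.c.0 + b.0)) has moves -b-> v15, -c-> v18, -c-> v20
  v12 = c.b.(0 | 0) | (b.0 | c.0) has moves -b-> v20, -c-> v19, -c-> v7
  v13 = 0 | 0 | (c.b.0 | 0) has moves -c-> v21
  v14 = b.(0 | 0) | (b.0 | 0) has moves -b-> v21, -b-> v22
  v15 = c.b.(0 | 0) | (0 | 0) has moves -c-> v22
  v16 = 0 | 0 | (b.0 | (c.c.0 + b.0)) has moves -b-> v21, -b-> v23, -c-> v24
  v17 = 0 | 0 | (c.b.0 | c.0) has moves -c-> v13, -c-> v24
  v18 = b.(0 | 0) | (0 | (c.c.0 + b.0)) has moves -b-> v22, -b-> v23, -c-> v25
  v19 = b.(0 | 0) | (b.0 | c.0) has moves -b-> v24, -b-> v25, -c-> v14
  v20 = c.b.(0 | 0) | (0 | c.0) has moves -c-> v15, -c-> v25
  v21 = 0 | 0 | (b.0 | 0) has moves -b-> v26
  v22 = b.(0 | 0) | (0 | 0) has moves -b-> v26
  v23 = 0 | 0 | (0 | (c.c.0 + b.0)) has moves -b-> v26, -c-> v27
  v24 = 0 | 0 | (b.0 | c.0) has moves -b-> v27, -c-> v21
  v25 = b.(0 | 0) | (0 | c.0) has moves -b-> v27, -c-> v22
  v26 = 0 | 0 | (0 | 0) has moves ∅
  v27 = 0 | 0 | (0 | c.0) has moves -c-> v26
Coarsest stable partition (strong bisimilarity classes):
  B0 = {u0}
  B1 = {u1}
  B2 = {u2, u3}
  B3 = {u7, u9, v10, v12}
  B4 = {u15, u17, v6, v7}
  B5 = {u20, u23, v13, v15}
  B6 = {u25, u26, v21, v22}
  B7 = {u27, v26}
  B8 = {u22, v14}
  B9 = {u14, v19}
  B10 = {u19, u21, v24, v25}
  B11 = {u24, v27}
  B12 = {u12, u16, v17, v20}
  B13 = {u6}
  B14 = {u11, u13}
  B15 = {u18}
  B16 = {u5, u8}
  B17 = {u4, v5}
  B18 = {u10, v2}
  B19 = {v0}
  B20 = {v1}
  B21 = {v3, v4}
  B22 = {v11, v8}
  B23 = {v16, v18}
  B24 = {v23}
  B25 = {v9}
u0 ∈ B0, v0 ∈ B19 → different blocks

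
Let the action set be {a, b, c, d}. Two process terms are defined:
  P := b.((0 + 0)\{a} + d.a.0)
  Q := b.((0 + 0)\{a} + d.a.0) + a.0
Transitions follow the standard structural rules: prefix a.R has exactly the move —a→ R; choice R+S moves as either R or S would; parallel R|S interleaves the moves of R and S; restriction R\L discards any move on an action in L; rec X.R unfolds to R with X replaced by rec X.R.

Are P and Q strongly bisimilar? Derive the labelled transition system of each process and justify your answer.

NO

LTS(P): 4 reachable states
  m0 = b.((0 + 0)\{a} + d.a.0) | -b-> m1
  m1 = (0 + 0)\{a} + d.a.0 | -d-> m2
  m2 = a.0 | -a-> m3
  m3 = 0 | ∅
LTS(Q): 4 reachable states
  n0 = b.((0 + 0)\{a} + d.a.0) + a.0 | -a-> n1, -b-> n2
  n1 = 0 | ∅
  n2 = (0 + 0)\{a} + d.a.0 | -d-> n3
  n3 = a.0 | -a-> n1
Coarsest stable partition (strong bisimilarity classes):
  B0 = {m0}
  B1 = {m1, n2}
  B2 = {m2, n3}
  B3 = {m3, n1}
  B4 = {n0}
m0 ∈ B0, n0 ∈ B4 → different blocks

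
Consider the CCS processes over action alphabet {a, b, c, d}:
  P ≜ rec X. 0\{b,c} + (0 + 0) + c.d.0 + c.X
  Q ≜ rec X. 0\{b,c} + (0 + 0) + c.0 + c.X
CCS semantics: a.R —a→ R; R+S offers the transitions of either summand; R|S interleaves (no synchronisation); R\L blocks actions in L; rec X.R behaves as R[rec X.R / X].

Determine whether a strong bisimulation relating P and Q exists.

not bisimilar

LTS(P): 3 reachable states
  p0 = rec X. 0\{b,c} + (0 + 0) + c.d.0 + c.X :: =c=> p0, =c=> p1
  p1 = d.0 :: =d=> p2
  p2 = 0 :: stopped
LTS(Q): 2 reachable states
  q0 = rec X. 0\{b,c} + (0 + 0) + c.0 + c.X :: =c=> q0, =c=> q1
  q1 = 0 :: stopped
Bisimilarity quotient blocks:
  B0 = {p0}
  B1 = {p1}
  B2 = {p2, q1}
  B3 = {q0}
p0 ∈ B0, q0 ∈ B3 → different blocks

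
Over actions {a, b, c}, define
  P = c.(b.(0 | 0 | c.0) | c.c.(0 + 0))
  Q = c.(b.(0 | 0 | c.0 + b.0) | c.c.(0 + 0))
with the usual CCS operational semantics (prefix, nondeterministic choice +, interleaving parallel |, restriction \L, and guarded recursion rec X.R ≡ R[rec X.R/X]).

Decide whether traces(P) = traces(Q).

traces(P) ≠ traces(Q) — witness ⟨cbb⟩

Reachable graph of P (10 states):
  u0 = c.(b.(0 | 0 | c.0) | c.c.(0 + 0)) has moves --c--▸ u1
  u1 = b.(0 | 0 | c.0) | c.c.(0 + 0) has moves --b--▸ u2, --c--▸ u3
  u2 = 0 | 0 | c.0 | c.c.(0 + 0) has moves --c--▸ u4, --c--▸ u5
  u3 = b.(0 | 0 | c.0) | c.(0 + 0) has moves --b--▸ u5, --c--▸ u6
  u4 = 0 | 0 | 0 | c.c.(0 + 0) has moves --c--▸ u7
  u5 = 0 | 0 | c.0 | c.(0 + 0) has moves --c--▸ u7, --c--▸ u8
  u6 = b.(0 | 0 | c.0) | (0 + 0) has moves --b--▸ u8
  u7 = 0 | 0 | 0 | c.(0 + 0) has moves --c--▸ u9
  u8 = 0 | 0 | c.0 | (0 + 0) has moves --c--▸ u9
  u9 = 0 | 0 | 0 | (0 + 0) has moves ·
Reachable graph of Q (13 states):
  v0 = c.(b.(0 | 0 | c.0 + b.0) | c.c.(0 + 0)) has moves --c--▸ v1
  v1 = b.(0 | 0 | c.0 + b.0) | c.c.(0 + 0) has moves --b--▸ v2, --c--▸ v3
  v2 = (0 | 0 | c.0 + b.0) | c.c.(0 + 0) has moves --b--▸ v4, --c--▸ v5, --c--▸ v6
  v3 = b.(0 | 0 | c.0 + b.0) | c.(0 + 0) has moves --b--▸ v5, --c--▸ v7
  v4 = 0 | c.c.(0 + 0) has moves --c--▸ v8
  v5 = (0 | 0 | c.0 + b.0) | c.(0 + 0) has moves --b--▸ v8, --c--▸ v10, --c--▸ v9
  v6 = 0 | 0 | 0 | c.c.(0 + 0) has moves --c--▸ v10
  v7 = b.(0 | 0 | c.0 + b.0) | (0 + 0) has moves --b--▸ v9
  v8 = 0 | c.(0 + 0) has moves --c--▸ v11
  v9 = (0 | 0 | c.0 + b.0) | (0 + 0) has moves --b--▸ v11, --c--▸ v12
  v10 = 0 | 0 | 0 | c.(0 + 0) has moves --c--▸ v12
  v11 = 0 | (0 + 0) has moves ·
  v12 = 0 | 0 | 0 | (0 + 0) has moves ·
Trace ⟨cbb⟩ through Q, begin at {v0}:
  step 1 (c): {v1}
  step 2 (b): {v2}
  step 3 (b): {v4}
  Q completes σ.
Trace ⟨cbb⟩ through P, begin at {u0}:
  step 1 (c): {u1}
  step 2 (b): {u2}
  step 3 (b): ∅  — P cannot continue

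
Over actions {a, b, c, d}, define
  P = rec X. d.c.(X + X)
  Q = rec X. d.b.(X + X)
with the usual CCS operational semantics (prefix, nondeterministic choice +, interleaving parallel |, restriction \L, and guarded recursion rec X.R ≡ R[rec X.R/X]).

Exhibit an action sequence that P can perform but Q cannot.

P's transition system — 3 states:
  m0 = rec X. d.c.(X + X) has moves =d=> m1
  m1 = c.((rec X. d.c.(X + X)) + (rec X. d.c.(X + X))) has moves =c=> m2
  m2 = (rec X. d.c.(X + X)) + (rec X. d.c.(X + X)) has moves =d=> m1
Q's transition system — 3 states:
  n0 = rec X. d.b.(X + X) has moves =d=> n1
  n1 = b.((rec X. d.b.(X + X)) + (rec X. d.b.(X + X))) has moves =b=> n2
  n2 = (rec X. d.b.(X + X)) + (rec X. d.b.(X + X)) has moves =d=> n1
Executing dc from P (initial set {m0}):
  step 1 (d): {m1}
  step 2 (c): {m2}
  — P admits the full trace.
Executing dc from Q (initial set {n0}):
  step 1 (d): {n1}
  step 2 (c): ∅ (Q stuck)

dc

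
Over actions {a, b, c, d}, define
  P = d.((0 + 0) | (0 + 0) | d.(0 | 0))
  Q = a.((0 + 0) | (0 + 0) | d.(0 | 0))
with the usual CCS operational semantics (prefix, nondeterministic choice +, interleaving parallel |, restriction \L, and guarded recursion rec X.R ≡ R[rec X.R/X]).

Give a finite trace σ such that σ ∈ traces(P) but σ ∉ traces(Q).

LTS(P): 3 reachable states
  m0 = d.((0 + 0) | (0 + 0) | d.(0 | 0)) has moves ··d··> m1
  m1 = (0 + 0) | (0 + 0) | d.(0 | 0) has moves ··d··> m2
  m2 = (0 + 0) | (0 + 0) | (0 | 0) has moves stopped
LTS(Q): 3 reachable states
  n0 = a.((0 + 0) | (0 + 0) | d.(0 | 0)) has moves ··a··> n1
  n1 = (0 + 0) | (0 + 0) | d.(0 | 0) has moves ··d··> n2
  n2 = (0 + 0) | (0 + 0) | (0 | 0) has moves stopped
Run σ = ⟨d⟩ on P: start {m0}
  step 1 (d): {m1}
  ✓ P
Run σ = ⟨d⟩ on Q: start {n0}
  step 1 (d): ∅  — Q cannot continue

d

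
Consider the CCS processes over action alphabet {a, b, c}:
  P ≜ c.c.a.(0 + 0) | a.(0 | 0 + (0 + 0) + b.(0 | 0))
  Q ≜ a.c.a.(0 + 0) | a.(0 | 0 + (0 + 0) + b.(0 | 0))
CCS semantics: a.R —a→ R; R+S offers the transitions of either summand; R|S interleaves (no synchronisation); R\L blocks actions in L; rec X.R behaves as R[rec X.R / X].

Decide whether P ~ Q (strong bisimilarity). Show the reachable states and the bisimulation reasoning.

P ≁ Q

Reachable graph of P (12 states):
  m0 = c.c.a.(0 + 0) | a.(0 | 0 + (0 + 0) + b.(0 | 0)) ⊢ -a-> m1, -c-> m2
  m1 = c.c.a.(0 + 0) | (0 | 0 + (0 + 0) + b.(0 | 0)) ⊢ -b-> m3, -c-> m4
  m2 = c.a.(0 + 0) | a.(0 | 0 + (0 + 0) + b.(0 | 0)) ⊢ -a-> m4, -c-> m5
  m3 = c.c.a.(0 + 0) | (0 | 0) ⊢ -c-> m6
  m4 = c.a.(0 + 0) | (0 | 0 + (0 + 0) + b.(0 | 0)) ⊢ -b-> m6, -c-> m7
  m5 = a.(0 + 0) | a.(0 | 0 + (0 + 0) + b.(0 | 0)) ⊢ -a-> m7, -a-> m8
  m6 = c.a.(0 + 0) | (0 | 0) ⊢ -c-> m9
  m7 = a.(0 + 0) | (0 | 0 + (0 + 0) + b.(0 | 0)) ⊢ -a-> m10, -b-> m9
  m8 = (0 + 0) | a.(0 | 0 + (0 + 0) + b.(0 | 0)) ⊢ -a-> m10
  m9 = a.(0 + 0) | (0 | 0) ⊢ -a-> m11
  m10 = (0 + 0) | (0 | 0 + (0 + 0) + b.(0 | 0)) ⊢ -b-> m11
  m11 = (0 + 0) | (0 | 0) ⊢ ·
Reachable graph of Q (12 states):
  n0 = a.c.a.(0 + 0) | a.(0 | 0 + (0 + 0) + b.(0 | 0)) ⊢ -a-> n1, -a-> n2
  n1 = a.c.a.(0 + 0) | (0 | 0 + (0 + 0) + b.(0 | 0)) ⊢ -a-> n3, -b-> n4
  n2 = c.a.(0 + 0) | a.(0 | 0 + (0 + 0) + b.(0 | 0)) ⊢ -a-> n3, -c-> n5
  n3 = c.a.(0 + 0) | (0 | 0 + (0 + 0) + b.(0 | 0)) ⊢ -b-> n6, -c-> n7
  n4 = a.c.a.(0 + 0) | (0 | 0) ⊢ -a-> n6
  n5 = a.(0 + 0) | a.(0 | 0 + (0 + 0) + b.(0 | 0)) ⊢ -a-> n7, -a-> n8
  n6 = c.a.(0 + 0) | (0 | 0) ⊢ -c-> n9
  n7 = a.(0 + 0) | (0 | 0 + (0 + 0) + b.(0 | 0)) ⊢ -a-> n10, -b-> n9
  n8 = (0 + 0) | a.(0 | 0 + (0 + 0) + b.(0 | 0)) ⊢ -a-> n10
  n9 = a.(0 + 0) | (0 | 0) ⊢ -a-> n11
  n10 = (0 + 0) | (0 | 0 + (0 + 0) + b.(0 | 0)) ⊢ -b-> n11
  n11 = (0 + 0) | (0 | 0) ⊢ ·
Coarsest stable partition (strong bisimilarity classes):
  B0 = {m0}
  B1 = {m1}
  B2 = {m3}
  B3 = {m6, n6}
  B4 = {m9, n9}
  B5 = {m11, n11}
  B6 = {m4, n3}
  B7 = {m7, n7}
  B8 = {m10, n10}
  B9 = {m2, n2}
  B10 = {m5, n5}
  B11 = {m8, n8}
  B12 = {n0}
  B13 = {n1}
  B14 = {n4}
m0 ∈ B0, n0 ∈ B12 → different blocks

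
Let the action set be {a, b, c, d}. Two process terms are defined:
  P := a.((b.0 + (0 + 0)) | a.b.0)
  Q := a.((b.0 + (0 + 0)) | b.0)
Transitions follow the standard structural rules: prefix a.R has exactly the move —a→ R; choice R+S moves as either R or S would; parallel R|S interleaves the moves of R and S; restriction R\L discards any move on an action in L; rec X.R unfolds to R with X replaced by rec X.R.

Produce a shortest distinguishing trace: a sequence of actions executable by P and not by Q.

aa

P's transition system — 7 states:
  p0 = a.((b.0 + (0 + 0)) | a.b.0) → =a=> p1
  p1 = (b.0 + (0 + 0)) | a.b.0 → =a=> p2, =b=> p3
  p2 = (b.0 + (0 + 0)) | b.0 → =b=> p4, =b=> p5
  p3 = 0 | a.b.0 → =a=> p5
  p4 = (b.0 + (0 + 0)) | 0 → =b=> p6
  p5 = 0 | b.0 → =b=> p6
  p6 = 0 | 0 → ·
Q's transition system — 5 states:
  q0 = a.((b.0 + (0 + 0)) | b.0) → =a=> q1
  q1 = (b.0 + (0 + 0)) | b.0 → =b=> q2, =b=> q3
  q2 = (b.0 + (0 + 0)) | 0 → =b=> q4
  q3 = 0 | b.0 → =b=> q4
  q4 = 0 | 0 → ·
Run σ = ⟨aa⟩ on P: start {p0}
  [1] a ⇒ {p1}
  [2] a ⇒ {p2}
  P completes σ.
Run σ = ⟨aa⟩ on Q: start {q0}
  [1] a ⇒ {q1}
  [2] a ⇒ ∅  — Q cannot continue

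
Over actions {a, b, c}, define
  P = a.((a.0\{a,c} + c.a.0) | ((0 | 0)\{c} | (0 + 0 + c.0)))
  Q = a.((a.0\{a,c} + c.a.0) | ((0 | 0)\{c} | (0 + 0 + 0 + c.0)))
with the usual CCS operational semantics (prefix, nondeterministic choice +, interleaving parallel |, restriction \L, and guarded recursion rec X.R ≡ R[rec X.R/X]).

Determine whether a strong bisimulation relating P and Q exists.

LTS(P): 9 reachable states
  p0 = a.((a.0\{a,c} + c.a.0) | ((0 | 0)\{c} | (0 + 0 + c.0))) | =a=> p1
  p1 = (a.0\{a,c} + c.a.0) | ((0 | 0)\{c} | (0 + 0 + c.0)) | =a=> p2, =c=> p3, =c=> p4
  p2 = 0\{a,c} | ((0 | 0)\{c} | (0 + 0 + c.0)) | =c=> p5
  p3 = (a.0\{a,c} + c.a.0) | ((0 | 0)\{c} | 0) | =a=> p5, =c=> p6
  p4 = a.0 | ((0 | 0)\{c} | (0 + 0 + c.0)) | =a=> p7, =c=> p6
  p5 = 0\{a,c} | ((0 | 0)\{c} | 0) | deadlocked
  p6 = a.0 | ((0 | 0)\{c} | 0) | =a=> p8
  p7 = 0 | ((0 | 0)\{c} | (0 + 0 + c.0)) | =c=> p8
  p8 = 0 | ((0 | 0)\{c} | 0) | deadlocked
LTS(Q): 9 reachable states
  q0 = a.((a.0\{a,c} + c.a.0) | ((0 | 0)\{c} | (0 + 0 + 0 + c.0))) | =a=> q1
  q1 = (a.0\{a,c} + c.a.0) | ((0 | 0)\{c} | (0 + 0 + 0 + c.0)) | =a=> q2, =c=> q3, =c=> q4
  q2 = 0\{a,c} | ((0 | 0)\{c} | (0 + 0 + 0 + c.0)) | =c=> q5
  q3 = (a.0\{a,c} + c.a.0) | ((0 | 0)\{c} | 0) | =a=> q5, =c=> q6
  q4 = a.0 | ((0 | 0)\{c} | (0 + 0 + 0 + c.0)) | =a=> q7, =c=> q6
  q5 = 0\{a,c} | ((0 | 0)\{c} | 0) | deadlocked
  q6 = a.0 | ((0 | 0)\{c} | 0) | =a=> q8
  q7 = 0 | ((0 | 0)\{c} | (0 + 0 + 0 + c.0)) | =c=> q8
  q8 = 0 | ((0 | 0)\{c} | 0) | deadlocked
Bisimilarity quotient blocks:
  B0 = {p0, q0}
  B1 = {p1, q1}
  B2 = {p2, p7, q2, q7}
  B3 = {p5, p8, q5, q8}
  B4 = {p3, q3}
  B5 = {p6, q6}
  B6 = {p4, q4}
p0 ∈ B0, q0 ∈ B0 → same block

YES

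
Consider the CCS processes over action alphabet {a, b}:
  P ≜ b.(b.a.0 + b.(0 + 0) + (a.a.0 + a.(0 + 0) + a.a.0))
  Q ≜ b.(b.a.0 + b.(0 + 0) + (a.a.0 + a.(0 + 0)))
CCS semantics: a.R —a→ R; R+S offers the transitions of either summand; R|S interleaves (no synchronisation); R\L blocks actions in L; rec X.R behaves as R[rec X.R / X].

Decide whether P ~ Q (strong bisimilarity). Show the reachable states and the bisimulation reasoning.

bisimilar

LTS(P): 5 reachable states
  s0 = b.(b.a.0 + b.(0 + 0) + (a.a.0 + a.(0 + 0) + a.a.0)) → —b→ s1
  s1 = b.a.0 + b.(0 + 0) + (a.a.0 + a.(0 + 0) + a.a.0) → —a→ s2, —a→ s3, —b→ s2, —b→ s3
  s2 = 0 + 0 → ·
  s3 = a.0 → —a→ s4
  s4 = 0 → ·
LTS(Q): 5 reachable states
  t0 = b.(b.a.0 + b.(0 + 0) + (a.a.0 + a.(0 + 0))) → —b→ t1
  t1 = b.a.0 + b.(0 + 0) + (a.a.0 + a.(0 + 0)) → —a→ t2, —a→ t3, —b→ t2, —b→ t3
  t2 = 0 + 0 → ·
  t3 = a.0 → —a→ t4
  t4 = 0 → ·
Coarsest stable partition (strong bisimilarity classes):
  B0 = {s0, t0}
  B1 = {s1, t1}
  B2 = {s2, s4, t2, t4}
  B3 = {s3, t3}
s0 ∈ B0, t0 ∈ B0 → same block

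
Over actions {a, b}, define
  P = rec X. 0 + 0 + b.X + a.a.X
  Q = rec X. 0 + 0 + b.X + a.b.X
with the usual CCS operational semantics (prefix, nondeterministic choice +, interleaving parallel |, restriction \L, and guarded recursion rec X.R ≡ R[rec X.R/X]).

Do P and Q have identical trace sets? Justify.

LTS(P): 2 reachable states
  m0 = rec X. 0 + 0 + b.X + a.a.X has moves =a=> m1, =b=> m0
  m1 = a.(rec X. 0 + 0 + b.X + a.a.X) has moves =a=> m0
LTS(Q): 2 reachable states
  n0 = rec X. 0 + 0 + b.X + a.b.X has moves =a=> n1, =b=> n0
  n1 = b.(rec X. 0 + 0 + b.X + a.b.X) has moves =b=> n0
Run σ = ⟨aa⟩ on P: start {m0}
  step 1 (a): {m1}
  step 2 (a): {m0}
  P completes σ.
Run σ = ⟨aa⟩ on Q: start {n0}
  step 1 (a): {n1}
  step 2 (a): ∅ (Q stuck)

traces(P) ≠ traces(Q) — witness ⟨aa⟩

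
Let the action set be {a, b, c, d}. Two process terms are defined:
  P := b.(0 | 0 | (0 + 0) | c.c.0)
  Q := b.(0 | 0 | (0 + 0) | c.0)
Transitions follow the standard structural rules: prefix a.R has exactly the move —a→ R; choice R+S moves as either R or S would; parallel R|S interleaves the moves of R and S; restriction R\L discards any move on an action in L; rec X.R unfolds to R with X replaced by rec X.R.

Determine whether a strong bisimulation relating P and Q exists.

P ≁ Q

LTS(P): 4 reachable states
  s0 = b.(0 | 0 | (0 + 0) | c.c.0) ⊢ =b=> s1
  s1 = 0 | 0 | (0 + 0) | c.c.0 ⊢ =c=> s2
  s2 = 0 | 0 | (0 + 0) | c.0 ⊢ =c=> s3
  s3 = 0 | 0 | (0 + 0) | 0 ⊢ ∅
LTS(Q): 3 reachable states
  t0 = b.(0 | 0 | (0 + 0) | c.0) ⊢ =b=> t1
  t1 = 0 | 0 | (0 + 0) | c.0 ⊢ =c=> t2
  t2 = 0 | 0 | (0 + 0) | 0 ⊢ ∅
Partition-refinement fixed point:
  B0 = {s0}
  B1 = {s1}
  B2 = {s2, t1}
  B3 = {s3, t2}
  B4 = {t0}
s0 ∈ B0, t0 ∈ B4 → different blocks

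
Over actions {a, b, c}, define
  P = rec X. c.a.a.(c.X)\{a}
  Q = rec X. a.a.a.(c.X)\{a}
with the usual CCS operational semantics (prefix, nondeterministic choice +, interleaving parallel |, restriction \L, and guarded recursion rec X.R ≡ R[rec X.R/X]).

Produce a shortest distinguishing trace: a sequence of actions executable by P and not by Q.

c

Reachable graph of P (6 states):
  m0 = rec X. c.a.a.(c.X)\{a} :: ··c··> m1
  m1 = a.a.(c.(rec X. c.a.a.(c.X)\{a}))\{a} :: ··a··> m2
  m2 = a.(c.(rec X. c.a.a.(c.X)\{a}))\{a} :: ··a··> m3
  m3 = (c.(rec X. c.a.a.(c.X)\{a}))\{a} :: ··c··> m4
  m4 = (rec X. c.a.a.(c.X)\{a})\{a} :: ··c··> m5
  m5 = (a.a.(c.(rec X. c.a.a.(c.X)\{a}))\{a})\{a} :: deadlocked
Reachable graph of Q (5 states):
  n0 = rec X. a.a.a.(c.X)\{a} :: ··a··> n1
  n1 = a.a.(c.(rec X. a.a.a.(c.X)\{a}))\{a} :: ··a··> n2
  n2 = a.(c.(rec X. a.a.a.(c.X)\{a}))\{a} :: ··a··> n3
  n3 = (c.(rec X. a.a.a.(c.X)\{a}))\{a} :: ··c··> n4
  n4 = (rec X. a.a.a.(c.X)\{a})\{a} :: deadlocked
Executing c from P (initial set {m0}):
  after c @ step 1: {m1}
  — P admits the full trace.
Executing c from Q (initial set {n0}):
  after c @ step 1: ∅ (Q stuck)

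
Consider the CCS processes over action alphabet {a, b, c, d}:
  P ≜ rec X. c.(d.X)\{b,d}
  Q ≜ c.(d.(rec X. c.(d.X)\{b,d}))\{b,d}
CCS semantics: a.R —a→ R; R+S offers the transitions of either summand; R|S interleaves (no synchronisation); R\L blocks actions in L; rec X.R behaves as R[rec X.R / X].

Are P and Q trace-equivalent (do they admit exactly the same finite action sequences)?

traces(P) = traces(Q)

Reachable graph of P (2 states):
  s0 = rec X. c.(d.X)\{b,d} | --c--▸ s1
  s1 = (d.(rec X. c.(d.X)\{b,d}))\{b,d} | ·
Reachable graph of Q (2 states):
  t0 = c.(d.(rec X. c.(d.X)\{b,d}))\{b,d} | --c--▸ t1
  t1 = (d.(rec X. c.(d.X)\{b,d}))\{b,d} | ·
Bisimilarity quotient blocks:
  B0 = {s0, t0}
  B1 = {s1, t1}
s0 ∈ B0, t0 ∈ B0 → same block
Bisimilar ⇒ trace-equivalent.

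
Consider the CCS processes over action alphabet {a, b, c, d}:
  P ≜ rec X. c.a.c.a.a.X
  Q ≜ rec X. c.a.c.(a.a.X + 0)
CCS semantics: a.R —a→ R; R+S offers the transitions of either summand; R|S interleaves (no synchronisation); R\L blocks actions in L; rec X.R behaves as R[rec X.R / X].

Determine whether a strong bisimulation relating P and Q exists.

P ~ Q

P's transition system — 5 states:
  u0 = rec X. c.a.c.a.a.X has moves =c=> u1
  u1 = a.c.a.a.(rec X. c.a.c.a.a.X) has moves =a=> u2
  u2 = c.a.a.(rec X. c.a.c.a.a.X) has moves =c=> u3
  u3 = a.a.(rec X. c.a.c.a.a.X) has moves =a=> u4
  u4 = a.(rec X. c.a.c.a.a.X) has moves =a=> u0
Q's transition system — 5 states:
  v0 = rec X. c.a.c.(a.a.X + 0) has moves =c=> v1
  v1 = a.c.(a.a.(rec X. c.a.c.(a.a.X + 0)) + 0) has moves =a=> v2
  v2 = c.(a.a.(rec X. c.a.c.(a.a.X + 0)) + 0) has moves =c=> v3
  v3 = a.a.(rec X. c.a.c.(a.a.X + 0)) + 0 has moves =a=> v4
  v4 = a.(rec X. c.a.c.(a.a.X + 0)) has moves =a=> v0
Bisimilarity quotient blocks:
  B0 = {u0, v0}
  B1 = {u1, v1}
  B2 = {u2, v2}
  B3 = {u3, v3}
  B4 = {u4, v4}
u0 ∈ B0, v0 ∈ B0 → same block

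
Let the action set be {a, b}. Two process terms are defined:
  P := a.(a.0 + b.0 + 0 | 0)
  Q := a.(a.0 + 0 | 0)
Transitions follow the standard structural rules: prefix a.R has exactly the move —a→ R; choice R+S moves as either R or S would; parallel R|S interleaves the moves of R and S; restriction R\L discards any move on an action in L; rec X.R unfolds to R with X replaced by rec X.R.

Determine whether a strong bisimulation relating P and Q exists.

LTS(P): 3 reachable states
  m0 = a.(a.0 + b.0 + 0 | 0) → --a--▸ m1
  m1 = a.0 + b.0 + 0 | 0 → --a--▸ m2, --b--▸ m2
  m2 = 0 → stopped
LTS(Q): 3 reachable states
  n0 = a.(a.0 + 0 | 0) → --a--▸ n1
  n1 = a.0 + 0 | 0 → --a--▸ n2
  n2 = 0 → stopped
Coarsest stable partition (strong bisimilarity classes):
  B0 = {m0}
  B1 = {m1}
  B2 = {m2, n2}
  B3 = {n0}
  B4 = {n1}
m0 ∈ B0, n0 ∈ B3 → different blocks

not bisimilar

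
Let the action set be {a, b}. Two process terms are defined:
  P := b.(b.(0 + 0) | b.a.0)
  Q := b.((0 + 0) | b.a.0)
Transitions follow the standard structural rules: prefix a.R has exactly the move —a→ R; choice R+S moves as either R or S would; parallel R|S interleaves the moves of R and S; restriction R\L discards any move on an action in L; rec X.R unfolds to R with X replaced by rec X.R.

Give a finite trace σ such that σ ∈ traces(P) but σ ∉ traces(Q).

bbb

P's transition system — 7 states:
  p0 = b.(b.(0 + 0) | b.a.0) → —b→ p1
  p1 = b.(0 + 0) | b.a.0 → —b→ p2, —b→ p3
  p2 = (0 + 0) | b.a.0 → —b→ p4
  p3 = b.(0 + 0) | a.0 → —a→ p5, —b→ p4
  p4 = (0 + 0) | a.0 → —a→ p6
  p5 = b.(0 + 0) | 0 → —b→ p6
  p6 = (0 + 0) | 0 → (no moves)
Q's transition system — 4 states:
  q0 = b.((0 + 0) | b.a.0) → —b→ q1
  q1 = (0 + 0) | b.a.0 → —b→ q2
  q2 = (0 + 0) | a.0 → —a→ q3
  q3 = (0 + 0) | 0 → (no moves)
Run σ = ⟨bbb⟩ on P: start {p0}
  after b @ step 1: {p1}
  after b @ step 2: {p2, p3}
  after b @ step 3: {p4}
  ✓ P
Run σ = ⟨bbb⟩ on Q: start {q0}
  after b @ step 1: {q1}
  after b @ step 2: {q2}
  after b @ step 3: no successor for Q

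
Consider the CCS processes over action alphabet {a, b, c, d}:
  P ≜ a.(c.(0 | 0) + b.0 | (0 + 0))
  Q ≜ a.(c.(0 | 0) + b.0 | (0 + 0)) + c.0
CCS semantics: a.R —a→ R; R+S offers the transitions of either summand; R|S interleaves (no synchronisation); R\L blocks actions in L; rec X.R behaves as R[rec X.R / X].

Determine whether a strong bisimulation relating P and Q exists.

P ≁ Q

P's transition system — 4 states:
  u0 = a.(c.(0 | 0) + b.0 | (0 + 0)) | ··a··> u1
  u1 = c.(0 | 0) + b.0 | (0 + 0) | ··b··> u2, ··c··> u3
  u2 = 0 | (0 + 0) | (no moves)
  u3 = 0 | 0 | (no moves)
Q's transition system — 5 states:
  v0 = a.(c.(0 | 0) + b.0 | (0 + 0)) + c.0 | ··a··> v1, ··c··> v2
  v1 = c.(0 | 0) + b.0 | (0 + 0) | ··b··> v3, ··c··> v4
  v2 = 0 | (no moves)
  v3 = 0 | (0 + 0) | (no moves)
  v4 = 0 | 0 | (no moves)
Coarsest stable partition (strong bisimilarity classes):
  B0 = {u0}
  B1 = {u1, v1}
  B2 = {u2, u3, v2, v3, v4}
  B3 = {v0}
u0 ∈ B0, v0 ∈ B3 → different blocks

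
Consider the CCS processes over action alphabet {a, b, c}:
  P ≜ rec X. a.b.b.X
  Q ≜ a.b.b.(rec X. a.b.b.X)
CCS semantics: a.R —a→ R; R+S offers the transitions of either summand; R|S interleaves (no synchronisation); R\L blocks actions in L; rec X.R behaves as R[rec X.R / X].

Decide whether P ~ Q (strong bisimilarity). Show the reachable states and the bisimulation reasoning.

LTS(P): 3 reachable states
  u0 = rec X. a.b.b.X :: ··a··> u1
  u1 = b.b.(rec X. a.b.b.X) :: ··b··> u2
  u2 = b.(rec X. a.b.b.X) :: ··b··> u0
LTS(Q): 4 reachable states
  v0 = a.b.b.(rec X. a.b.b.X) :: ··a··> v1
  v1 = b.b.(rec X. a.b.b.X) :: ··b··> v2
  v2 = b.(rec X. a.b.b.X) :: ··b··> v3
  v3 = rec X. a.b.b.X :: ··a··> v1
Coarsest stable partition (strong bisimilarity classes):
  B0 = {u0, v0, v3}
  B1 = {u1, v1}
  B2 = {u2, v2}
u0 ∈ B0, v0 ∈ B0 → same block

YES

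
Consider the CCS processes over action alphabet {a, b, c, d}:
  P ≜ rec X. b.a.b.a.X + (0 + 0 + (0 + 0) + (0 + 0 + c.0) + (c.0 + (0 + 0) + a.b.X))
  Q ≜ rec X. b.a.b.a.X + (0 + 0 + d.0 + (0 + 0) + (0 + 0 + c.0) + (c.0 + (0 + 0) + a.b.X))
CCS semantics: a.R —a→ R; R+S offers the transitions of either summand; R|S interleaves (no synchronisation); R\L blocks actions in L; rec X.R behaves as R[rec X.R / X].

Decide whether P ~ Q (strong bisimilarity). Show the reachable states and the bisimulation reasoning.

P's transition system — 6 states:
  u0 = rec X. b.a.b.a.X + (0 + 0 + (0 + 0) + (0 + 0 + c.0) + (c.0 + (0 + 0) + a.b.X)) → -a-> u1, -b-> u2, -c-> u3
  u1 = b.(rec X. b.a.b.a.X + (0 + 0 + (0 + 0) + (0 + 0 + c.0) + (c.0 + (0 + 0) + a.b.X))) → -b-> u0
  u2 = a.b.a.(rec X. b.a.b.a.X + (0 + 0 + (0 + 0) + (0 + 0 + c.0) + (c.0 + (0 + 0) + a.b.X))) → -a-> u4
  u3 = 0 → stopped
  u4 = b.a.(rec X. b.a.b.a.X + (0 + 0 + (0 + 0) + (0 + 0 + c.0) + (c.0 + (0 + 0) + a.b.X))) → -b-> u5
  u5 = a.(rec X. b.a.b.a.X + (0 + 0 + (0 + 0) + (0 + 0 + c.0) + (c.0 + (0 + 0) + a.b.X))) → -a-> u0
Q's transition system — 6 states:
  v0 = rec X. b.a.b.a.X + (0 + 0 + d.0 + (0 + 0) + (0 + 0 + c.0) + (c.0 + (0 + 0) + a.b.X)) → -a-> v1, -b-> v2, -c-> v3, -d-> v3
  v1 = b.(rec X. b.a.b.a.X + (0 + 0 + d.0 + (0 + 0) + (0 + 0 + c.0) + (c.0 + (0 + 0) + a.b.X))) → -b-> v0
  v2 = a.b.a.(rec X. b.a.b.a.X + (0 + 0 + d.0 + (0 + 0) + (0 + 0 + c.0) + (c.0 + (0 + 0) + a.b.X))) → -a-> v4
  v3 = 0 → stopped
  v4 = b.a.(rec X. b.a.b.a.X + (0 + 0 + d.0 + (0 + 0) + (0 + 0 + c.0) + (c.0 + (0 + 0) + a.b.X))) → -b-> v5
  v5 = a.(rec X. b.a.b.a.X + (0 + 0 + d.0 + (0 + 0) + (0 + 0 + c.0) + (c.0 + (0 + 0) + a.b.X))) → -a-> v0
Partition-refinement fixed point:
  B0 = {u0}
  B1 = {u1}
  B2 = {u3, v3}
  B3 = {u2}
  B4 = {u4}
  B5 = {u5}
  B6 = {v0}
  B7 = {v1}
  B8 = {v2}
  B9 = {v4}
  B10 = {v5}
u0 ∈ B0, v0 ∈ B6 → different blocks

NO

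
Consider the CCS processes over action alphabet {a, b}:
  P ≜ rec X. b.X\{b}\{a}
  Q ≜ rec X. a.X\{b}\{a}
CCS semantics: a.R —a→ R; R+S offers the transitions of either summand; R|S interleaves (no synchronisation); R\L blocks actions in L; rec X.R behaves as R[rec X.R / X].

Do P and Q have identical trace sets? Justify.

LTS(P): 2 reachable states
  s0 = rec X. b.X\{b}\{a} has moves —b→ s1
  s1 = (rec X. b.X\{b}\{a})\{b}\{a} has moves ·
LTS(Q): 2 reachable states
  t0 = rec X. a.X\{b}\{a} has moves —a→ t1
  t1 = (rec X. a.X\{b}\{a})\{b}\{a} has moves ·
Trace ⟨b⟩ through P, begin at {s0}:
  after b @ step 1: {s1}
  — P admits the full trace.
Trace ⟨b⟩ through Q, begin at {t0}:
  after b @ step 1: no successor for Q

NO — witness ⟨b⟩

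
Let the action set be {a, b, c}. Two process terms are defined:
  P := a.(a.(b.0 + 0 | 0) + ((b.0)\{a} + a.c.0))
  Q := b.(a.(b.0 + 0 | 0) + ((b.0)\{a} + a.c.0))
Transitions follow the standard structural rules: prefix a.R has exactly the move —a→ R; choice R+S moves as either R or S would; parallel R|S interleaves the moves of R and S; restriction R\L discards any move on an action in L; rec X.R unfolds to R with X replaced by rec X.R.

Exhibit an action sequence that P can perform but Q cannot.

a

P's transition system — 6 states:
  m0 = a.(a.(b.0 + 0 | 0) + ((b.0)\{a} + a.c.0)) → --a--▸ m1
  m1 = a.(b.0 + 0 | 0) + ((b.0)\{a} + a.c.0) → --a--▸ m2, --a--▸ m3, --b--▸ m4
  m2 = b.0 + 0 | 0 → --b--▸ m5
  m3 = c.0 → --c--▸ m5
  m4 = 0\{a} → deadlocked
  m5 = 0 → deadlocked
Q's transition system — 6 states:
  n0 = b.(a.(b.0 + 0 | 0) + ((b.0)\{a} + a.c.0)) → --b--▸ n1
  n1 = a.(b.0 + 0 | 0) + ((b.0)\{a} + a.c.0) → --a--▸ n2, --a--▸ n3, --b--▸ n4
  n2 = b.0 + 0 | 0 → --b--▸ n5
  n3 = c.0 → --c--▸ n5
  n4 = 0\{a} → deadlocked
  n5 = 0 → deadlocked
Executing a from P (initial set {m0}):
  after a @ step 1: {m1}
  ✓ P
Executing a from Q (initial set {n0}):
  after a @ step 1: no successor for Q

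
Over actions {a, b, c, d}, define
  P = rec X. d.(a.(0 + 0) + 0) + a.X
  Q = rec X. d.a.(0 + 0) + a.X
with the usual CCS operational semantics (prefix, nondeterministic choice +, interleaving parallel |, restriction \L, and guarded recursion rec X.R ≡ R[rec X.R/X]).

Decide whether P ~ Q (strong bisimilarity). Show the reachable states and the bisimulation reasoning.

Reachable graph of P (3 states):
  u0 = rec X. d.(a.(0 + 0) + 0) + a.X ⊢ =a=> u0, =d=> u1
  u1 = a.(0 + 0) + 0 ⊢ =a=> u2
  u2 = 0 + 0 ⊢ deadlocked
Reachable graph of Q (3 states):
  v0 = rec X. d.a.(0 + 0) + a.X ⊢ =a=> v0, =d=> v1
  v1 = a.(0 + 0) ⊢ =a=> v2
  v2 = 0 + 0 ⊢ deadlocked
Bisimilarity quotient blocks:
  B0 = {u0, v0}
  B1 = {u1, v1}
  B2 = {u2, v2}
u0 ∈ B0, v0 ∈ B0 → same block

YES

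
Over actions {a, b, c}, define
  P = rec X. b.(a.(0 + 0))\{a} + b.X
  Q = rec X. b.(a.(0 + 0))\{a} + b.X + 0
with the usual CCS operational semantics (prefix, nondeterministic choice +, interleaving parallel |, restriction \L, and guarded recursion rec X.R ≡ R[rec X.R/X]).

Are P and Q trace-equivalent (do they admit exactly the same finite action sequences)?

YES

LTS(P): 2 reachable states
  p0 = rec X. b.(a.(0 + 0))\{a} + b.X ⊢ —b→ p0, —b→ p1
  p1 = (a.(0 + 0))\{a} ⊢ ·
LTS(Q): 2 reachable states
  q0 = rec X. b.(a.(0 + 0))\{a} + b.X + 0 ⊢ —b→ q0, —b→ q1
  q1 = (a.(0 + 0))\{a} ⊢ ·
Bisimilarity quotient blocks:
  B0 = {p0, q0}
  B1 = {p1, q1}
p0 ∈ B0, q0 ∈ B0 → same block
Bisimilar ⇒ trace-equivalent.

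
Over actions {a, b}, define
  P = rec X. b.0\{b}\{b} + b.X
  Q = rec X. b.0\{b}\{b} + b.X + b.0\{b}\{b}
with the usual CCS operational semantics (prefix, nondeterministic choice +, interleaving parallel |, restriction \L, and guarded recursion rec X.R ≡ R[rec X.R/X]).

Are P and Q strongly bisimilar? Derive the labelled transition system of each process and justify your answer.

P ~ Q

LTS(P): 2 reachable states
  p0 = rec X. b.0\{b}\{b} + b.X has moves —b→ p0, —b→ p1
  p1 = 0\{b}\{b} has moves ∅
LTS(Q): 2 reachable states
  q0 = rec X. b.0\{b}\{b} + b.X + b.0\{b}\{b} has moves —b→ q0, —b→ q1
  q1 = 0\{b}\{b} has moves ∅
Partition-refinement fixed point:
  B0 = {p0, q0}
  B1 = {p1, q1}
p0 ∈ B0, q0 ∈ B0 → same block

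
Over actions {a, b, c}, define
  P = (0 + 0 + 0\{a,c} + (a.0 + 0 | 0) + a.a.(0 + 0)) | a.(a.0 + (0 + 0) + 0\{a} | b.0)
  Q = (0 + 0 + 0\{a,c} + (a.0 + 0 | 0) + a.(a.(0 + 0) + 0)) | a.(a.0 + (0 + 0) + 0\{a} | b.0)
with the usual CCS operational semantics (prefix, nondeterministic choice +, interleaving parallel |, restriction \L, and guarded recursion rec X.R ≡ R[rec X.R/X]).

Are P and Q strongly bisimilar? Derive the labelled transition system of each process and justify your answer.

P's transition system — 16 states:
  p0 = (0 + 0 + 0\{a,c} + (a.0 + 0 | 0) + a.a.(0 + 0)) | a.(a.0 + (0 + 0) + 0\{a} | b.0) | =a=> p1, =a=> p2, =a=> p3
  p1 = (0 + 0 + 0\{a,c} + (a.0 + 0 | 0) + a.a.(0 + 0)) | (a.0 + (0 + 0) + 0\{a} | b.0) | =a=> p4, =a=> p5, =a=> p6, =b=> p7
  p2 = 0 | a.(a.0 + (0 + 0) + 0\{a} | b.0) | =a=> p5
  p3 = a.(0 + 0) | a.(a.0 + (0 + 0) + 0\{a} | b.0) | =a=> p6, =a=> p8
  p4 = (0 + 0 + 0\{a,c} + (a.0 + 0 | 0) + a.a.(0 + 0)) | 0 | =a=> p10, =a=> p9
  p5 = 0 | (a.0 + (0 + 0) + 0\{a} | b.0) | =a=> p9, =b=> p11
  p6 = a.(0 + 0) | (a.0 + (0 + 0) + 0\{a} | b.0) | =a=> p10, =a=> p12, =b=> p13
  p7 = (0 + 0 + 0\{a,c} + (a.0 + 0 | 0) + a.a.(0 + 0)) | (0\{a} | 0) | =a=> p11, =a=> p13
  p8 = (0 + 0) | a.(a.0 + (0 + 0) + 0\{a} | b.0) | =a=> p12
  p9 = 0 | 0 | ·
  p10 = a.(0 + 0) | 0 | =a=> p14
  p11 = 0 | (0\{a} | 0) | ·
  p12 = (0 + 0) | (a.0 + (0 + 0) + 0\{a} | b.0) | =a=> p14, =b=> p15
  p13 = a.(0 + 0) | (0\{a} | 0) | =a=> p15
  p14 = (0 + 0) | 0 | ·
  p15 = (0 + 0) | (0\{a} | 0) | ·
Q's transition system — 16 states:
  q0 = (0 + 0 + 0\{a,c} + (a.0 + 0 | 0) + a.(a.(0 + 0) + 0)) | a.(a.0 + (0 + 0) + 0\{a} | b.0) | =a=> q1, =a=> q2, =a=> q3
  q1 = (0 + 0 + 0\{a,c} + (a.0 + 0 | 0) + a.(a.(0 + 0) + 0)) | (a.0 + (0 + 0) + 0\{a} | b.0) | =a=> q4, =a=> q5, =a=> q6, =b=> q7
  q2 = (a.(0 + 0) + 0) | a.(a.0 + (0 + 0) + 0\{a} | b.0) | =a=> q5, =a=> q8
  q3 = 0 | a.(a.0 + (0 + 0) + 0\{a} | b.0) | =a=> q6
  q4 = (0 + 0 + 0\{a,c} + (a.0 + 0 | 0) + a.(a.(0 + 0) + 0)) | 0 | =a=> q10, =a=> q9
  q5 = (a.(0 + 0) + 0) | (a.0 + (0 + 0) + 0\{a} | b.0) | =a=> q11, =a=> q9, =b=> q12
  q6 = 0 | (a.0 + (0 + 0) + 0\{a} | b.0) | =a=> q10, =b=> q13
  q7 = (0 + 0 + 0\{a,c} + (a.0 + 0 | 0) + a.(a.(0 + 0) + 0)) | (0\{a} | 0) | =a=> q12, =a=> q13
  q8 = (0 + 0) | a.(a.0 + (0 + 0) + 0\{a} | b.0) | =a=> q11
  q9 = (a.(0 + 0) + 0) | 0 | =a=> q14
  q10 = 0 | 0 | ·
  q11 = (0 + 0) | (a.0 + (0 + 0) + 0\{a} | b.0) | =a=> q14, =b=> q15
  q12 = (a.(0 + 0) + 0) | (0\{a} | 0) | =a=> q15
  q13 = 0 | (0\{a} | 0) | ·
  q14 = (0 + 0) | 0 | ·
  q15 = (0 + 0) | (0\{a} | 0) | ·
Coarsest stable partition (strong bisimilarity classes):
  B0 = {p0, q0}
  B1 = {p3, q2}
  B2 = {p6, q5}
  B3 = {p10, p13, q12, q9}
  B4 = {p11, p14, p15, p9, q10, q13, q14, q15}
  B5 = {p12, p5, q11, q6}
  B6 = {p2, p8, q3, q8}
  B7 = {p1, q1}
  B8 = {p4, p7, q4, q7}
p0 ∈ B0, q0 ∈ B0 → same block

YES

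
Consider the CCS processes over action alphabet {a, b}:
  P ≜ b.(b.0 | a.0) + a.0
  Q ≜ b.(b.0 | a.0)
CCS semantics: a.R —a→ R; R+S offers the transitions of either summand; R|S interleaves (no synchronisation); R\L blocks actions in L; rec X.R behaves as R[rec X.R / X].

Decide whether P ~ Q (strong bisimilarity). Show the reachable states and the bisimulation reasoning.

P's transition system — 6 states:
  p0 = b.(b.0 | a.0) + a.0 :: --a--▸ p1, --b--▸ p2
  p1 = 0 :: ·
  p2 = b.0 | a.0 :: --a--▸ p3, --b--▸ p4
  p3 = b.0 | 0 :: --b--▸ p5
  p4 = 0 | a.0 :: --a--▸ p5
  p5 = 0 | 0 :: ·
Q's transition system — 5 states:
  q0 = b.(b.0 | a.0) :: --b--▸ q1
  q1 = b.0 | a.0 :: --a--▸ q2, --b--▸ q3
  q2 = b.0 | 0 :: --b--▸ q4
  q3 = 0 | a.0 :: --a--▸ q4
  q4 = 0 | 0 :: ·
Coarsest stable partition (strong bisimilarity classes):
  B0 = {p0}
  B1 = {p1, p5, q4}
  B2 = {p2, q1}
  B3 = {p4, q3}
  B4 = {p3, q2}
  B5 = {q0}
p0 ∈ B0, q0 ∈ B5 → different blocks

P ≁ Q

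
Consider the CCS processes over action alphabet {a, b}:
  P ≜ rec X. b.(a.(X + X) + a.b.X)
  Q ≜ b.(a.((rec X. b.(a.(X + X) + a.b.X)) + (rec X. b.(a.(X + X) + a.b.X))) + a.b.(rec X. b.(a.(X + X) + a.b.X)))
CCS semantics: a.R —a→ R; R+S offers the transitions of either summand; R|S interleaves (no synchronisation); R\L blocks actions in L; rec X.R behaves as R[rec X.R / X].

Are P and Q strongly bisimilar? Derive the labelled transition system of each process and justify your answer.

bisimilar

LTS(P): 4 reachable states
  s0 = rec X. b.(a.(X + X) + a.b.X) ⊢ -b-> s1
  s1 = a.((rec X. b.(a.(X + X) + a.b.X)) + (rec X. b.(a.(X + X) + a.b.X))) + a.b.(rec X. b.(a.(X + X) + a.b.X)) ⊢ -a-> s2, -a-> s3
  s2 = (rec X. b.(a.(X + X) + a.b.X)) + (rec X. b.(a.(X + X) + a.b.X)) ⊢ -b-> s1
  s3 = b.(rec X. b.(a.(X + X) + a.b.X)) ⊢ -b-> s0
LTS(Q): 5 reachable states
  t0 = b.(a.((rec X. b.(a.(X + X) + a.b.X)) + (rec X. b.(a.(X + X) + a.b.X))) + a.b.(rec X. b.(a.(X + X) + a.b.X))) ⊢ -b-> t1
  t1 = a.((rec X. b.(a.(X + X) + a.b.X)) + (rec X. b.(a.(X + X) + a.b.X))) + a.b.(rec X. b.(a.(X + X) + a.b.X)) ⊢ -a-> t2, -a-> t3
  t2 = (rec X. b.(a.(X + X) + a.b.X)) + (rec X. b.(a.(X + X) + a.b.X)) ⊢ -b-> t1
  t3 = b.(rec X. b.(a.(X + X) + a.b.X)) ⊢ -b-> t4
  t4 = rec X. b.(a.(X + X) + a.b.X) ⊢ -b-> t1
Coarsest stable partition (strong bisimilarity classes):
  B0 = {s0, s2, t0, t2, t4}
  B1 = {s1, t1}
  B2 = {s3, t3}
s0 ∈ B0, t0 ∈ B0 → same block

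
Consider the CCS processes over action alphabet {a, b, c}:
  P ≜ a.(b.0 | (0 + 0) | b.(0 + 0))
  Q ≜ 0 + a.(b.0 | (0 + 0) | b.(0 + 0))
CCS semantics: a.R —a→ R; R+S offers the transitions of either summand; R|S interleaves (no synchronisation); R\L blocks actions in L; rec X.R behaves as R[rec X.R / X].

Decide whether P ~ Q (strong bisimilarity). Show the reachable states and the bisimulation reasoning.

bisimilar

P's transition system — 5 states:
  m0 = a.(b.0 | (0 + 0) | b.(0 + 0)) has moves ··a··> m1
  m1 = b.0 | (0 + 0) | b.(0 + 0) has moves ··b··> m2, ··b··> m3
  m2 = 0 | (0 + 0) | b.(0 + 0) has moves ··b··> m4
  m3 = b.0 | (0 + 0) | (0 + 0) has moves ··b··> m4
  m4 = 0 | (0 + 0) | (0 + 0) has moves stopped
Q's transition system — 5 states:
  n0 = 0 + a.(b.0 | (0 + 0) | b.(0 + 0)) has moves ··a··> n1
  n1 = b.0 | (0 + 0) | b.(0 + 0) has moves ··b··> n2, ··b··> n3
  n2 = 0 | (0 + 0) | b.(0 + 0) has moves ··b··> n4
  n3 = b.0 | (0 + 0) | (0 + 0) has moves ··b··> n4
  n4 = 0 | (0 + 0) | (0 + 0) has moves stopped
Coarsest stable partition (strong bisimilarity classes):
  B0 = {m0, n0}
  B1 = {m1, n1}
  B2 = {m2, m3, n2, n3}
  B3 = {m4, n4}
m0 ∈ B0, n0 ∈ B0 → same block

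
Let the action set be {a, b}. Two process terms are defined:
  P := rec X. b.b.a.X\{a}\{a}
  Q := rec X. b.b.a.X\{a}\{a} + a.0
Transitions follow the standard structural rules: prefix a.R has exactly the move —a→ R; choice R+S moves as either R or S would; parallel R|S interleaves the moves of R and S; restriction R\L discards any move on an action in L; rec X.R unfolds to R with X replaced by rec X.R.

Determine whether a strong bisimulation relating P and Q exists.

P ≁ Q

P's transition system — 6 states:
  m0 = rec X. b.b.a.X\{a}\{a} has moves -b-> m1
  m1 = b.a.(rec X. b.b.a.X\{a}\{a})\{a}\{a} has moves -b-> m2
  m2 = a.(rec X. b.b.a.X\{a}\{a})\{a}\{a} has moves -a-> m3
  m3 = (rec X. b.b.a.X\{a}\{a})\{a}\{a} has moves -b-> m4
  m4 = (b.a.(rec X. b.b.a.X\{a}\{a})\{a}\{a})\{a}\{a} has moves -b-> m5
  m5 = (a.(rec X. b.b.a.X\{a}\{a})\{a}\{a})\{a}\{a} has moves ∅
Q's transition system — 7 states:
  n0 = rec X. b.b.a.X\{a}\{a} + a.0 has moves -a-> n1, -b-> n2
  n1 = 0 has moves ∅
  n2 = b.a.(rec X. b.b.a.X\{a}\{a} + a.0)\{a}\{a} has moves -b-> n3
  n3 = a.(rec X. b.b.a.X\{a}\{a} + a.0)\{a}\{a} has moves -a-> n4
  n4 = (rec X. b.b.a.X\{a}\{a} + a.0)\{a}\{a} has moves -b-> n5
  n5 = (b.a.(rec X. b.b.a.X\{a}\{a} + a.0)\{a}\{a})\{a}\{a} has moves -b-> n6
  n6 = (a.(rec X. b.b.a.X\{a}\{a} + a.0)\{a}\{a})\{a}\{a} has moves ∅
Partition-refinement fixed point:
  B0 = {m0}
  B1 = {m1, n2}
  B2 = {m2, n3}
  B3 = {m3, n4}
  B4 = {m4, n5}
  B5 = {m5, n1, n6}
  B6 = {n0}
m0 ∈ B0, n0 ∈ B6 → different blocks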